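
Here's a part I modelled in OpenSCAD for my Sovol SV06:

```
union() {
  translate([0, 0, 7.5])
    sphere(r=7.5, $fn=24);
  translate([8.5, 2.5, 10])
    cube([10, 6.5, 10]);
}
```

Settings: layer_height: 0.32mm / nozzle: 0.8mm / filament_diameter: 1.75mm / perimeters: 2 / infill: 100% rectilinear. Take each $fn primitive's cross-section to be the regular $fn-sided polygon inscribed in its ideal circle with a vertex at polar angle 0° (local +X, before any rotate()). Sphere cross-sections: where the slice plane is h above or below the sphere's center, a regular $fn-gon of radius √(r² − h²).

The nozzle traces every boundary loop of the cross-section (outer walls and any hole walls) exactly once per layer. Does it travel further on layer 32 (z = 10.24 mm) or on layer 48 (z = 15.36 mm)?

layer 32 (z = 10.24 mm)

Layer 32 (z = 10.24): the sphere: section is a regular 24-gon, circumradius = √(r²−h²) = √(7.5²−2.74²) = 6.982 (perimeter = 2·24·6.982·sin(180°/24) = 43.74 mm); the cube at (8.5, 2.5) (footprint 10×6.5) is included at this height (perimeter 33.00 mm); Combining (union): the 2 present regions are separate (no shared area or edge), so areas and boundary lengths simply add and each stays a separate island — boundary = 76.74 mm. So its perimeter = 76.74 mm. Layer 48 (z = 15.36): the sphere is not intersected at this z (|z−center|=7.860 > r=7.5); the cube at (8.5, 2.5) is present — its section is the full 10×6.5 rectangle (perimeter 33.00 mm); Taking the union: only the 10×6.5 cube at (8.5, 2.5) is present, so the union is just that shape — boundary = 33.00 mm. So its perimeter = 33.00 mm. Layer 32 is larger (76.74 vs 33.00 mm).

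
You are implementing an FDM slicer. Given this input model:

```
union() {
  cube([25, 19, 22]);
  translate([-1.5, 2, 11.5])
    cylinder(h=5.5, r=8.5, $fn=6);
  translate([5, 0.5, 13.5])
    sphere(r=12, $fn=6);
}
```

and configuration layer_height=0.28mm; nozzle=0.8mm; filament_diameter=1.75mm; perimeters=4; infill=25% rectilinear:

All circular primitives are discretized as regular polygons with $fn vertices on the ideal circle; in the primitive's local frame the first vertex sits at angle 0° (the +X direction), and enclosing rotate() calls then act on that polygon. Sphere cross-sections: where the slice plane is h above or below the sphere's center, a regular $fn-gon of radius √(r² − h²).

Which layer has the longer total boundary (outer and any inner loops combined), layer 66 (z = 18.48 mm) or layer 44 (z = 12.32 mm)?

layer 44 (z = 12.32 mm)

Layer 66 (z = 18.48): the cube (footprint 25×19) is included at this height (perimeter 88.00 mm); the cylinder at (-1.5, 2) does not reach this height (z outside [11.5, 17]); the r=12 sphere at (5, 0.5) slices to a regular 6-gon of circumradius 10.918 (√(r²−h²) with h=4.98 from center) (perimeter = 2·6·10.918·sin(180°/6) = 65.51 mm); Taking the union: the regions partially overlap (shared area 132.58 mm²), so the edge portions inside another operand are dropped and the merged outline is re-measured after clipping — boundary = 105.97 mm. So its perimeter = 105.97 mm. Layer 44 (z = 12.32): the cube is present — its section is the full 25×19 rectangle (perimeter 88.00 mm); the cylinder at (-1.5, 2): section is a regular 6-gon, circumradius r=8.5 (perimeter = 2·6·8.500·sin(180°/6) = 51.00 mm); the r=12 sphere at (5, 0.5) contributes a regular 6-gon of circumradius √(12²−1.18²) = 11.942 (perimeter = 2·6·11.942·sin(180°/6) = 71.65 mm); Taking the union: the regions partially overlap (shared area 294.12 mm²), so the edge portions inside another operand are dropped and the merged outline is re-measured after clipping — boundary = 114.78 mm. So its perimeter = 114.78 mm. Layer 44 is larger (114.78 vs 105.97 mm).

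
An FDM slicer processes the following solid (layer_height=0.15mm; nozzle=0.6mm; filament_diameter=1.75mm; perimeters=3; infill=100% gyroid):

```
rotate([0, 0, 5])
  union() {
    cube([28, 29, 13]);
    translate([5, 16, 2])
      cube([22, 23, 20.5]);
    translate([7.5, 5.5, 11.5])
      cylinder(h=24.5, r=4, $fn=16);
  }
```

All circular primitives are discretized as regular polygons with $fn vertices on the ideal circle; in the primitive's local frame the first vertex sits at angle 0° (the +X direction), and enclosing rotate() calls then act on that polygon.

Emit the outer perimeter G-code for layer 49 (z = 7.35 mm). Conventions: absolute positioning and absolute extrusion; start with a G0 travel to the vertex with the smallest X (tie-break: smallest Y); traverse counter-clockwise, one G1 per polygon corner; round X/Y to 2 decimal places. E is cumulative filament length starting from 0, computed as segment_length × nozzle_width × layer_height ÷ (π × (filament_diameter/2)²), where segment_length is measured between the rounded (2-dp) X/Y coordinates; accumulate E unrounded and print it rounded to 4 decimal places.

G0 X-2.53 Y28.89 Z7.35
G1 X0.00 Y0.00 E1.0851
G1 X27.89 Y2.44 E2.1327
G1 X25.37 Y31.33 E3.2178
G1 X24.37 Y31.24 E3.2554
G1 X23.50 Y41.20 E3.6295
G1 X1.58 Y39.29 E4.4528
G1 X2.45 Y29.33 E4.8269
G1 X-2.53 Y28.89 E5.0139

At z = 7.35 mm: the cube (footprint 28×29) is included at this height; the cube at (5, 16) is present — its section is the full 22×23 rectangle; the cylinder at (7.5, 5.5) does not reach this height (z outside [11.5, 36]); Combining (union): the regions partially overlap (shared area 286.00 mm²), so overlapping operands fuse into one piece — 1 connected region; (whole slice rotated 5° about Z — lengths, areas and connectivity unchanged). The outline is a single polygon with 8 vertices. Extrusion per mm of travel: 0.6 × 0.15 / (π × 0.875²) = 0.037418. Accumulating E over each segment gives final E = 5.0139.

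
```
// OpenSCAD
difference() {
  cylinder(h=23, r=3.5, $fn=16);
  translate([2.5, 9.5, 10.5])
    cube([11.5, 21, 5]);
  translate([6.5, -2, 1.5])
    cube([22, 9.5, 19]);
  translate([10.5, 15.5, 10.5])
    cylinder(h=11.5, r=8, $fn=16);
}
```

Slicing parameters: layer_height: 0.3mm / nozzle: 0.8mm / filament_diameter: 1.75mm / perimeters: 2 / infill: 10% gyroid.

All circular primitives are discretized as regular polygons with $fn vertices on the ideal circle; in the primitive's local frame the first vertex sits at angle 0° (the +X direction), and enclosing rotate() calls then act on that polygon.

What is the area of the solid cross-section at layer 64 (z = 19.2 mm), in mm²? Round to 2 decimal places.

At z = 19.2 mm: the r=3.5 cylinder gives a regular 16-gon of circumradius 3.5 (constant along its height) (area = (16/2)·3.500²·sin(360°/16) = 37.50 mm²); the cube at (2.5, 9.5) is absent (z outside [10.5, 15.5]); the cube at (6.5, -2) is present — its section is the full 22×9.5 rectangle (area 209.00 mm²); the cylinder at (10.5, 15.5): section is a regular 16-gon, circumradius r=8 (area = (16/2)·8.000²·sin(360°/16) = 195.93 mm²); Subtracting the remaining from the first: starting from the r=3.5 cylinder (37.50 mm²), the 22×9.5 cube at (6.5, -2) misses the remaining region (no effect); the r=8 cylinder at (10.5, 15.5) misses the remaining region (no effect) — area = 37.50 mm². Overall, the cross-section is a single solid region. Net area = 37.50 mm².

37.50 mm²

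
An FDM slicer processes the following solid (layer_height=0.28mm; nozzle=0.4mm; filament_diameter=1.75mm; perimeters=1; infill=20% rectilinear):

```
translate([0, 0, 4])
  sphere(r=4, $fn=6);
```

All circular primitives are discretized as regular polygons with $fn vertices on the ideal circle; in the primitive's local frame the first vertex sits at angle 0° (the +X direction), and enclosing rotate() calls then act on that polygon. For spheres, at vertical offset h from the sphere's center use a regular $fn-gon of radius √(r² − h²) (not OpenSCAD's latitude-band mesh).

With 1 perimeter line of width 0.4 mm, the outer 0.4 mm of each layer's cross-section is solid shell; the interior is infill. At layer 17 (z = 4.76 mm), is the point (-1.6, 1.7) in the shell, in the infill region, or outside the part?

At z = 4.76 mm: the sphere: section is a regular 6-gon, circumradius = √(r²−h²) = √(4²−0.76²) = 3.927. Overall, the cross-section is a single solid region. The nearest boundary edge runs (-1.96, 3.40)→(-3.93, 0.00); distance from the point to it = 1.17 mm. The point is inside the cross-section and 1.17 mm from the nearest boundary — more than the 0.4 mm shell width (1 × 0.4), so it's in the infill interior.

infill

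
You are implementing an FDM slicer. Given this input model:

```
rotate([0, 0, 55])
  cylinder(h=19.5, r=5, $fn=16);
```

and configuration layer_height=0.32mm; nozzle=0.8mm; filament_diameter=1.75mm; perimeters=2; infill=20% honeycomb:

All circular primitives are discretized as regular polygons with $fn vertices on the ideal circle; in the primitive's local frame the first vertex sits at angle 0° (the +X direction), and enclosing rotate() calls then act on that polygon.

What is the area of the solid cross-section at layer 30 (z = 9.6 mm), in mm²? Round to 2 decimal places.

At z = 9.6 mm: the r=5 cylinder contributes a regular 16-gon of circumradius 5 (area = (16/2)·5.000²·sin(360°/16) = 76.54 mm²); (rotated 55° about Z; rotation is an isometry so areas/perimeters/island counts are preserved). Overall, the cross-section is a single solid region. Net area = 76.54 mm².

76.54 mm²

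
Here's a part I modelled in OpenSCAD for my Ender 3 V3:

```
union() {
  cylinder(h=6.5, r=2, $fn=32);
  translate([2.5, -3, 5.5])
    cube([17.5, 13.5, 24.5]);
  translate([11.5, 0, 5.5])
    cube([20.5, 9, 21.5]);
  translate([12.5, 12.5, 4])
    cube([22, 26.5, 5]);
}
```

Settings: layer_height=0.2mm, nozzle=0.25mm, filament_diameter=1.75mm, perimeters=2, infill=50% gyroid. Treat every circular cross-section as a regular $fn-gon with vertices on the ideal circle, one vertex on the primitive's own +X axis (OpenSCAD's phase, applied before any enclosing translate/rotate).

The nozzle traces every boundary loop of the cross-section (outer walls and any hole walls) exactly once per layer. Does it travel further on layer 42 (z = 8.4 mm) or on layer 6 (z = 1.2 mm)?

layer 42 (z = 8.4 mm)

Layer 42 (z = 8.4): the cylinder is absent (z outside [0, 6.5]); the cube at (2.5, -3) (footprint 17.5×13.5) is included at this height (perimeter 62.00 mm); the cube at (11.5, 0) is present — its section is the full 20.5×9 rectangle (perimeter 59.00 mm); the cube at (12.5, 12.5) is present — its section is the full 22×26.5 rectangle (perimeter 97.00 mm); Combining (union): the regions partially overlap (shared area 76.50 mm²), so the edge portions inside another operand are dropped and the merged outline is re-measured after clipping — boundary = 183.00 mm. So its perimeter = 183.00 mm. Layer 6 (z = 1.2): the cylinder: section is a regular 32-gon, circumradius r=2 (perimeter = 2·32·2.000·sin(180°/32) = 12.55 mm); the cube at (2.5, -3) is not intersected at this z (z outside [5.5, 30]); the cube at (11.5, 0) is not intersected at this z (z outside [5.5, 27]); the cube at (12.5, 12.5) is not intersected at this z (z outside [4, 9]); Taking the union: only the r=2 cylinder is present, so the union is just that shape — boundary = 12.55 mm. So its perimeter = 12.55 mm. Layer 42 is larger (183.00 vs 12.55 mm).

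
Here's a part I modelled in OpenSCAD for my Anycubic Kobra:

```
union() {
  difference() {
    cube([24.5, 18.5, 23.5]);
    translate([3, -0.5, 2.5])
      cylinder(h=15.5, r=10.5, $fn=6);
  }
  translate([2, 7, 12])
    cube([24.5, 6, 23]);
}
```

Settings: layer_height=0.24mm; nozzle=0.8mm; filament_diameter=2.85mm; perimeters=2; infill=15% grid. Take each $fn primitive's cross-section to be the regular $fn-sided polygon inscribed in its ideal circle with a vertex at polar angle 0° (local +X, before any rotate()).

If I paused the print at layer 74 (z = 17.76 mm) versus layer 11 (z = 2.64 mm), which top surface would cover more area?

Layer 74 (z = 17.76): the cube (footprint 24.5×18.5) is included at this height (area 453.25 mm²); the cylinder at (3, -0.5): section is a regular 6-gon, circumradius r=10.5 (area = (6/2)·10.500²·sin(360°/6) = 286.44 mm²); Taking the first minus the rest: starting from the 24.5×18.5 cube (453.25 mm²), the r=10.5 cylinder at (3, -0.5) partially overlaps it — only the 92.21 mm² overlap (of its 286.44 mm²) is removed, clipping the outline — area = 361.04 mm²; the cube at (2, 7) is present — its section is the full 24.5×6 rectangle (area 147.00 mm²); Merging all regions: the regions partially overlap — summed areas 508.04 mm² minus the doubly-counted overlap 124.31 mm² gives 383.73 mm² — area = 383.73 mm². So its area = 383.73 mm². Layer 11 (z = 2.64): the cube (footprint 24.5×18.5) is included at this height (area 453.25 mm²); the r=10.5 cylinder at (3, -0.5) contributes a regular 6-gon of circumradius 10.5 (area = (6/2)·10.500²·sin(360°/6) = 286.44 mm²); Taking the first minus the rest: starting from the 24.5×18.5 cube (453.25 mm²), the r=10.5 cylinder at (3, -0.5) partially overlaps it — only the 92.21 mm² overlap (of its 286.44 mm²) is removed, clipping the outline — area = 361.04 mm²; the cube at (2, 7) does not reach this height (z outside [12, 35]); Taking the union: only the result so far is present, so the union is just that shape — area = 361.04 mm². So its area = 361.04 mm². Layer 74 is larger (383.73 vs 361.04 mm²).

layer 74 (z = 17.76 mm)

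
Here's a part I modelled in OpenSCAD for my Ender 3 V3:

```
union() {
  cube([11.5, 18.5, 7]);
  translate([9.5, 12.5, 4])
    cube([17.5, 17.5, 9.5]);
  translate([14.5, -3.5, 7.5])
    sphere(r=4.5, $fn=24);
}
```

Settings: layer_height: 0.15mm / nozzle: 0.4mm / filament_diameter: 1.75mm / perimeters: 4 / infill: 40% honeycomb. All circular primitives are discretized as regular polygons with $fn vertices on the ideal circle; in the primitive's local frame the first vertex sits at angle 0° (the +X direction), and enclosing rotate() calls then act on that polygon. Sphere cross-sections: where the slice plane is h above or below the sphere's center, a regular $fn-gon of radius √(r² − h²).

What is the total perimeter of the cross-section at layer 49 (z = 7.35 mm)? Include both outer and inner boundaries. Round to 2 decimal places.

At z = 7.35 mm: the cube is not intersected at this z (z outside [0, 7]); the cube at (9.5, 12.5) (footprint 17.5×17.5) is included at this height (perimeter 70.00 mm); the r=4.5 sphere at (14.5, -3.5) contributes a regular 24-gon of circumradius √(4.5²−0.15²) = 4.497 (perimeter = 2·24·4.497·sin(180°/24) = 28.18 mm); Merging all regions: the 2 present regions are separate (no shared area or edge), so areas and boundary lengths simply add and each stays a separate island — boundary = 98.18 mm. Overall, the cross-section has 2 separate islands. Total boundary length (outer) = 98.18 mm.

98.18 mm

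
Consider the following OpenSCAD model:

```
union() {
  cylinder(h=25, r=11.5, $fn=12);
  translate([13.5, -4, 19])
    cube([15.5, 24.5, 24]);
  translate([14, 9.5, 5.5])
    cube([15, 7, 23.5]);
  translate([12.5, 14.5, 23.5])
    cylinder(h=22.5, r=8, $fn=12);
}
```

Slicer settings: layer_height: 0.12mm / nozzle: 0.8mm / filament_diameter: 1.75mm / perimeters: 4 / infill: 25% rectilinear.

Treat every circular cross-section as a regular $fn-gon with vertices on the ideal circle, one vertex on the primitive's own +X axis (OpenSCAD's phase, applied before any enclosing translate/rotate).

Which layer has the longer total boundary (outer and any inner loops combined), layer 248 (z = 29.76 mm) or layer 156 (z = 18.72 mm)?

Layer 248 (z = 29.76): the cylinder is absent (z outside [0, 25]); the cube at (13.5, -4) is present — its section is the full 15.5×24.5 rectangle (perimeter 80.00 mm); the cube at (14, 9.5) is not intersected at this z (z outside [5.5, 29]); the r=8 cylinder at (12.5, 14.5) gives a regular 12-gon of circumradius 8 (constant along its height) (perimeter = 2·12·8.000·sin(180°/12) = 49.69 mm); Combining (union): the regions partially overlap (shared area 75.85 mm²), so the edge portions inside another operand are dropped and the merged outline is re-measured after clipping — boundary = 93.68 mm. So its perimeter = 93.68 mm. Layer 156 (z = 18.72): the r=11.5 cylinder gives a regular 12-gon of circumradius 11.5 (constant along its height) (perimeter = 2·12·11.500·sin(180°/12) = 71.43 mm); the cube at (13.5, -4) is not intersected at this z (z outside [19, 43]); the cube at (14, 9.5) (footprint 15×7) is included at this height (perimeter 44.00 mm); the cylinder at (12.5, 14.5) is absent (z outside [23.5, 46]); Combining (union): the 2 present regions are separate (no shared area or edge), so areas and boundary lengths simply add and each stays a separate island — boundary = 115.43 mm. So its perimeter = 115.43 mm. Layer 156 is larger (115.43 vs 93.68 mm).

layer 156 (z = 18.72 mm)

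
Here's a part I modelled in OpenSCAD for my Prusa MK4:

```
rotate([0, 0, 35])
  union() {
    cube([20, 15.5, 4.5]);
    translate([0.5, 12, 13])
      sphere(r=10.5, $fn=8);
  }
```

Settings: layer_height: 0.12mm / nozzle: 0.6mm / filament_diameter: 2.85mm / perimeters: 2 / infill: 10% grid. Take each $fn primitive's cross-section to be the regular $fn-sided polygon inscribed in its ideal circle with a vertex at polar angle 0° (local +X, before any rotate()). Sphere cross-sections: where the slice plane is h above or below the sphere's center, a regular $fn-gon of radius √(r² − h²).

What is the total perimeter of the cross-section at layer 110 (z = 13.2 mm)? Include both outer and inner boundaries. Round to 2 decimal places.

64.28 mm

At z = 13.2 mm: the cube is not intersected at this z (z outside [0, 4.5]); the r=10.5 sphere at (0.5, 12) contributes a regular 8-gon of circumradius √(10.5²−0.2²) = 10.498 (perimeter = 2·8·10.498·sin(180°/8) = 64.28 mm); Taking the union: only the r=10.5 sphere at (0.5, 12) is present, so the union is just that shape — boundary = 64.28 mm; (whole slice rotated 35° about Z — lengths, areas and connectivity unchanged). Overall, the cross-section is a single solid region. Total boundary length (outer) = 64.28 mm.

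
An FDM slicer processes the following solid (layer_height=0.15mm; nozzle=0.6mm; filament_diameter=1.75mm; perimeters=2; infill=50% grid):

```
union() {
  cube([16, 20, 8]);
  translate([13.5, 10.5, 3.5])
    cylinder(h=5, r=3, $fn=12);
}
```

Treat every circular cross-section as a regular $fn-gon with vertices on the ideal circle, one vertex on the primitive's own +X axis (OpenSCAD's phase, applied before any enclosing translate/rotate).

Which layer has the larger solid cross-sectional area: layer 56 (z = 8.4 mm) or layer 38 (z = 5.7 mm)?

layer 38 (z = 5.7 mm)

Layer 56 (z = 8.4): the cube is absent (z outside [0, 8]); the r=3 cylinder at (13.5, 10.5) gives a regular 12-gon of circumradius 3 (constant along its height) (area = (12/2)·3.000²·sin(360°/12) = 27.00 mm²); Combining (union): only the r=3 cylinder at (13.5, 10.5) is present, so the union is just that shape — area = 27.00 mm². So its area = 27.00 mm². Layer 38 (z = 5.7): the 16×20 cube contributes its full rectangle (area 320.00 mm²); the r=3 cylinder at (13.5, 10.5) gives a regular 12-gon of circumradius 3 (constant along its height) (area = (12/2)·3.000²·sin(360°/12) = 27.00 mm²); Combining (union): the regions partially overlap — summed areas 347.00 mm² minus the doubly-counted overlap 26.09 mm² gives 320.91 mm² — area = 320.91 mm². So its area = 320.91 mm². Layer 38 is larger (320.91 vs 27.00 mm²).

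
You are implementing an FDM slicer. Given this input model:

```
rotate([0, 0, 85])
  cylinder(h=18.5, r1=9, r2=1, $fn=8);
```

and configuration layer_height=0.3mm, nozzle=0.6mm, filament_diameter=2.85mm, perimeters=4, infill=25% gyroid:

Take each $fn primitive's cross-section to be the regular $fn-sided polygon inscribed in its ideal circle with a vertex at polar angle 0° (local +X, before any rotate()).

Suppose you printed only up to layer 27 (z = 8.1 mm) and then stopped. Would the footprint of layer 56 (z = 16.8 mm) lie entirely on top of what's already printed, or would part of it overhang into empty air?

entirely on top

Compare the two slices. At z = 8.1: the cone (r1=9→r2=1) has section circumradius 5.497 here — a regular 8-gon (area = (8/2)·5.497²·sin(360°/8) = 85.48 mm²); (rotated 85° about Z; rotation is an isometry so areas/perimeters/island counts are preserved). At z = 16.8: the cone: at t=0.908 of its height the radius interpolates to r₁+(r₂−r₁)t = 1.735, giving a regular 8-gon of that circumradius (area = (8/2)·1.735²·sin(360°/8) = 8.52 mm²); (rotated 85° about Z; rotation is an isometry so areas/perimeters/island counts are preserved). Checking containment: the cross-section at z = 16.8 is a subset of the cross-section at z = 8.1.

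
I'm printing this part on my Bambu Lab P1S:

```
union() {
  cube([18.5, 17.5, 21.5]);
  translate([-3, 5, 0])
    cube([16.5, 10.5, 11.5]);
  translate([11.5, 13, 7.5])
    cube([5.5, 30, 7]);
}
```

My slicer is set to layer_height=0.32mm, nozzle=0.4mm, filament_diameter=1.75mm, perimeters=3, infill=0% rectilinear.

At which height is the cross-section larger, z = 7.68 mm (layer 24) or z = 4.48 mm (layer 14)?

layer 24 (z = 7.68 mm)

Layer 24 (z = 7.68): the cube is present — its section is the full 18.5×17.5 rectangle (area 323.75 mm²); the cube at (-3, 5) is present — its section is the full 16.5×10.5 rectangle (area 173.25 mm²); the cube at (11.5, 13) (footprint 5.5×30) is included at this height (area 165.00 mm²); Merging all regions: the regions partially overlap — summed areas 662.00 mm² minus the doubly-counted overlap 166.50 mm² gives 495.50 mm² — area = 495.50 mm². So its area = 495.50 mm². Layer 14 (z = 4.48): the cube (footprint 18.5×17.5) is included at this height (area 323.75 mm²); the cube at (-3, 5) (footprint 16.5×10.5) is included at this height (area 173.25 mm²); the cube at (11.5, 13) does not reach this height (z outside [7.5, 14.5]); Merging all regions: the regions partially overlap — summed areas 497.00 mm² minus the doubly-counted overlap 141.75 mm² gives 355.25 mm² — area = 355.25 mm². So its area = 355.25 mm². Layer 24 is larger (495.50 vs 355.25 mm²).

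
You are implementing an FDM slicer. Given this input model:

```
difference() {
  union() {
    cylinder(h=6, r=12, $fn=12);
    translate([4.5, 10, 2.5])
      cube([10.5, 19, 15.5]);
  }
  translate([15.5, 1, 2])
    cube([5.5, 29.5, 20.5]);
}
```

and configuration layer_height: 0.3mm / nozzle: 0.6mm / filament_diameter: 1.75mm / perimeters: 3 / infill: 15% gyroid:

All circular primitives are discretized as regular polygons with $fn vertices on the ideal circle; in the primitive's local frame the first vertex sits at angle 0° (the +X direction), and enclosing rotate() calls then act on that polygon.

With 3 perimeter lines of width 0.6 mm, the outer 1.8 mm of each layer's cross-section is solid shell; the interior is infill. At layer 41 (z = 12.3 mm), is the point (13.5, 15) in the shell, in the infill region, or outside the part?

At z = 12.3 mm: the cylinder is absent (z outside [0, 6]); the cube at (4.5, 10) (footprint 10.5×19) is included at this height; Merging all regions: only the 10.5×19 cube at (4.5, 10) is present, so the union is just that shape — 1 connected region; the 5.5×29.5 cube at (15.5, 1) contributes its full rectangle; Taking the first minus the rest: starting from that combined region, the 5.5×29.5 cube at (15.5, 1) misses the remaining region (no effect) — 1 connected region. Overall, the cross-section is a single solid region. The nearest boundary edge runs (15.00, 29.00)→(15.00, 10.00); distance from the point to it = 1.50 mm. The point is inside the cross-section, 1.50 mm from the nearest boundary — within the 1.8 mm shell band (3 × 0.6).

shell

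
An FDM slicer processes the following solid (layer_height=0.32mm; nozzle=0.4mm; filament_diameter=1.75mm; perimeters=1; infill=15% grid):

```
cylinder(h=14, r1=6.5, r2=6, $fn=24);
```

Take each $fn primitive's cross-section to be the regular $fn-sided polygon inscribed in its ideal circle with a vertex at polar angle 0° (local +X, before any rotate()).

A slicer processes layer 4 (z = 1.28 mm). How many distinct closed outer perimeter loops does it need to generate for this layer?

At z = 1.28 mm: the cone contributes a regular 24-gon of circumradius 6.454 (interpolated between r1=6.5 and r2=6 at t=0.091). The result has 1 disconnected region.

1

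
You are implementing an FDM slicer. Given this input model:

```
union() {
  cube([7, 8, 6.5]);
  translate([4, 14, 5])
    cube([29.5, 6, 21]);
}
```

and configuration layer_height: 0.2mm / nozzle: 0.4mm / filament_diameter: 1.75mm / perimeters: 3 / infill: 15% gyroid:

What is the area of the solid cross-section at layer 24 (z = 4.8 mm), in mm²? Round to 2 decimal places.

At z = 4.8 mm: the cube (footprint 7×8) is included at this height (area 56.00 mm²); the cube at (4, 14) does not reach this height (z outside [5, 26]); Combining (union): only the 7×8 cube is present, so the union is just that shape — area = 56.00 mm². Overall, the cross-section is a single solid region. Net area = 56.00 mm².

56.00 mm²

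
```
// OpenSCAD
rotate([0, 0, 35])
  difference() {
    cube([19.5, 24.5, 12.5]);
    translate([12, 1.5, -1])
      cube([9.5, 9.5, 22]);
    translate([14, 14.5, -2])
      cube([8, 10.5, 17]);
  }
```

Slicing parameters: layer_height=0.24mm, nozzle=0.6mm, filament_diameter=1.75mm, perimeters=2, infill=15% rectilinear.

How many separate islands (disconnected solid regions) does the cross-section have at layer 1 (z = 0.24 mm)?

At z = 0.24 mm: the cube (footprint 19.5×24.5) is included at this height; the 9.5×9.5 cube at (12, 1.5) contributes its full rectangle; the 8×10.5 cube at (14, 14.5) contributes its full rectangle; Subtracting the remaining from the first: starting from the 19.5×24.5 cube, the 9.5×9.5 cube at (12, 1.5) partially overlaps it — only the 71.25 mm² overlap (of its 90.25 mm²) is removed, clipping the outline; the 8×10.5 cube at (14, 14.5) partially overlaps it — only the 55.00 mm² overlap (of its 84.00 mm²) is removed, clipping the outline — 1 connected region; (whole slice rotated 35° about Z — lengths, areas and connectivity unchanged). Overall, the cross-section is a single solid region. Island count = 1.

1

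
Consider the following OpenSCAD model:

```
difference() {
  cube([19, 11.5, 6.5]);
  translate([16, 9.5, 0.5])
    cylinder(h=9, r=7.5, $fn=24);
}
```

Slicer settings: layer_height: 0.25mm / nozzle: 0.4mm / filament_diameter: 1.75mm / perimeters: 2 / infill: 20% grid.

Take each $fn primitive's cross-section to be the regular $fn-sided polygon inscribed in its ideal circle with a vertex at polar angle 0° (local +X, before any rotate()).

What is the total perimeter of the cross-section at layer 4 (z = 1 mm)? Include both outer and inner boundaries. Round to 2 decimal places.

58.85 mm

At z = 1 mm: the cube (footprint 19×11.5) is included at this height (perimeter 61.00 mm); the cylinder at (16, 9.5): section is a regular 24-gon, circumradius r=7.5 (perimeter = 2·24·7.500·sin(180°/24) = 46.99 mm); Subtracting the remaining from the first: starting from the 19×11.5 cube, the r=7.5 cylinder at (16, 9.5) partially overlaps it — only the 86.16 mm² overlap (of its 174.70 mm²) is removed, clipping the outline — boundary = 58.85 mm. Overall, the cross-section is a single solid region. Total boundary length (outer) = 58.85 mm.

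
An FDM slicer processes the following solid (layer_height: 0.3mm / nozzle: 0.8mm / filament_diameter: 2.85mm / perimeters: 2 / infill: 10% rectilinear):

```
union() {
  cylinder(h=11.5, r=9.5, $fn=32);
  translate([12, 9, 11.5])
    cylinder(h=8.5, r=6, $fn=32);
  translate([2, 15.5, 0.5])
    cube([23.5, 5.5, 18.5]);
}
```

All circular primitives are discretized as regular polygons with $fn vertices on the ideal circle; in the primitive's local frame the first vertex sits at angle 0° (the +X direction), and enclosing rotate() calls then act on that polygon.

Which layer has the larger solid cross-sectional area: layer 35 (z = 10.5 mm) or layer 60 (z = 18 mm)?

Layer 35 (z = 10.5): the cylinder: section is a regular 32-gon, circumradius r=9.5 (area = (32/2)·9.500²·sin(360°/32) = 281.71 mm²); the cylinder at (12, 9) is absent (z outside [11.5, 20]); the cube at (2, 15.5) (footprint 23.5×5.5) is included at this height (area 129.25 mm²); Merging all regions: the 2 present regions are separate (no shared area or edge), so areas and boundary lengths simply add and each stays a separate island — area = 410.96 mm². So its area = 410.96 mm². Layer 60 (z = 18): the cylinder is not intersected at this z (z outside [0, 11.5]); the r=6 cylinder at (12, 9) gives a regular 32-gon of circumradius 6 (constant along its height) (area = (32/2)·6.000²·sin(360°/32) = 112.37 mm²); the cube at (2, 15.5) (footprint 23.5×5.5) is included at this height (area 129.25 mm²); Merging all regions: the 2 present regions are separate (no shared area or edge), so areas and boundary lengths simply add and each stays a separate island — area = 241.62 mm². So its area = 241.62 mm². Layer 35 is larger (410.96 vs 241.62 mm²).

layer 35 (z = 10.5 mm)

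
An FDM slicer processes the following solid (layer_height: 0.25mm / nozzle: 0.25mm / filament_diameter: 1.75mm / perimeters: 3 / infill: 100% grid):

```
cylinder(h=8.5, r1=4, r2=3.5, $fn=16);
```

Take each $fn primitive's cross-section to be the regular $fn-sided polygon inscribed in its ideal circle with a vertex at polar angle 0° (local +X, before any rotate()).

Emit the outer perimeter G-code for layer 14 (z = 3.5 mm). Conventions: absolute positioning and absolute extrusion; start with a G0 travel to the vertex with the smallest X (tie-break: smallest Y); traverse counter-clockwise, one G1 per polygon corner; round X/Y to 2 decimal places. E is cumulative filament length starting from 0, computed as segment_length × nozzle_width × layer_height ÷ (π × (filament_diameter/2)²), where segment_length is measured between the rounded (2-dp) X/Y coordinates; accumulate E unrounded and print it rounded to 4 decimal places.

G0 X-3.79 Y0.00 Z3.50
G1 X-3.51 Y-1.45 E0.0384
G1 X-2.68 Y-2.68 E0.0769
G1 X-1.45 Y-3.51 E0.1155
G1 X0.00 Y-3.79 E0.1539
G1 X1.45 Y-3.51 E0.1922
G1 X2.68 Y-2.68 E0.2308
G1 X3.51 Y-1.45 E0.2693
G1 X3.79 Y0.00 E0.3077
G1 X3.51 Y1.45 E0.3461
G1 X2.68 Y2.68 E0.3847
G1 X1.45 Y3.51 E0.4232
G1 X0.00 Y3.79 E0.4616
G1 X-1.45 Y3.51 E0.5000
G1 X-2.68 Y2.68 E0.5385
G1 X-3.51 Y1.45 E0.5771
G1 X-3.79 Y0.00 E0.6154

At z = 3.5 mm: the cone contributes a regular 16-gon of circumradius 3.794 (interpolated between r1=4 and r2=3.5 at t=0.412). The outline is a single polygon with 16 vertices. Extrusion per mm of travel: 0.25 × 0.25 / (π × 0.875²) = 0.025984. Accumulating E over each segment gives final E = 0.6154.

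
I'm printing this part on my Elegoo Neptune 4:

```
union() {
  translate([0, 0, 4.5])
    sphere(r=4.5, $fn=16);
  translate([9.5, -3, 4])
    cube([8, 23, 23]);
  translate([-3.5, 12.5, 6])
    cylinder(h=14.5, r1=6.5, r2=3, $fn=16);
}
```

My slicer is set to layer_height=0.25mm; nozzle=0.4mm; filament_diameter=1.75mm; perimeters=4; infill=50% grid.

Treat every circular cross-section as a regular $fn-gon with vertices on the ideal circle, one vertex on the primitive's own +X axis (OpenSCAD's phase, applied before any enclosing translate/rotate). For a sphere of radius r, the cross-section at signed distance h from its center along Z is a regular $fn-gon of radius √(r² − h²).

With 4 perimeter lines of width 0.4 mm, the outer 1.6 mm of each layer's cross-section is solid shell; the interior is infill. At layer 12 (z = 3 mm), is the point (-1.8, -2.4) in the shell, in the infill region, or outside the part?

shell

At z = 3 mm: the sphere: section is a regular 16-gon, circumradius = √(r²−h²) = √(4.5²−1.5²) = 4.243; the cube at (9.5, -3) does not reach this height (z outside [4, 27]); the cone at (-3.5, 12.5) is not intersected at this z (z outside [6, 20.5]); Merging all regions: only the r=4.5 sphere is present, so the union is just that shape — 1 connected region. Overall, the cross-section is a single solid region. The nearest boundary edge runs (-3.00, -3.00)→(-1.62, -3.92); distance from the point to it = 1.17 mm. The point is inside the cross-section, 1.17 mm from the nearest boundary — within the 1.6 mm shell band (4 × 0.4).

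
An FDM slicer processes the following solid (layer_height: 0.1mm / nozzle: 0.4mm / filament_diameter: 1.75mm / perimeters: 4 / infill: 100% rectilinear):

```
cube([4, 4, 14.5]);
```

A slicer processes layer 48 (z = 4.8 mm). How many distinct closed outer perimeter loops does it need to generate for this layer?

1

At z = 4.8 mm: the cube (footprint 4×4) is included at this height. The result has 1 disconnected region.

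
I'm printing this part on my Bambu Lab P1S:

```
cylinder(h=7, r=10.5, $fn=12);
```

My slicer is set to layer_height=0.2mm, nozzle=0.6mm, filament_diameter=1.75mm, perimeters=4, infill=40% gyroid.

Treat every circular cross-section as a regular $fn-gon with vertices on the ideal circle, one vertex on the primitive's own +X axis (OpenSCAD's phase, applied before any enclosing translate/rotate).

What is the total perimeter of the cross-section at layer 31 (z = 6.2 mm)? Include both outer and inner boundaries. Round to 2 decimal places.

65.22 mm

At z = 6.2 mm: the cylinder: section is a regular 12-gon, circumradius r=10.5 (perimeter = 2·12·10.500·sin(180°/12) = 65.22 mm). Overall, the cross-section is a single solid region. Total boundary length (outer) = 65.22 mm.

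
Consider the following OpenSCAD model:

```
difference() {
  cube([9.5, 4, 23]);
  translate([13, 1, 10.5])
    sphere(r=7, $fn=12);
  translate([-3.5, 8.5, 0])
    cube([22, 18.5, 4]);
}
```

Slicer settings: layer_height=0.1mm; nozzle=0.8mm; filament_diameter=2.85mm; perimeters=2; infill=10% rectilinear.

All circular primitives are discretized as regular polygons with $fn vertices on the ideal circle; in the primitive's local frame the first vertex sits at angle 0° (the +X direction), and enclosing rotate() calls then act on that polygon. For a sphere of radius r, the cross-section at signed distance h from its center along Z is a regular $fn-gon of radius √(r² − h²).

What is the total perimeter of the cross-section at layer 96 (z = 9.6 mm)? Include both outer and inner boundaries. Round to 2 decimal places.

21.33 mm

At z = 9.6 mm: the 9.5×4 cube contributes its full rectangle (perimeter 27.00 mm); the r=7 sphere at (13, 1) contributes a regular 12-gon of circumradius √(7²−0.9²) = 6.942 (perimeter = 2·12·6.942·sin(180°/12) = 43.12 mm); the cube at (-3.5, 8.5) is absent (z outside [0, 4]); After the difference (first − rest): starting from the 9.5×4 cube, the r=7 sphere at (13, 1) partially overlaps it — only the 12.43 mm² overlap (of its 144.57 mm²) is removed, clipping the outline — boundary = 21.33 mm. Overall, the cross-section is a single solid region. Total boundary length (outer) = 21.33 mm.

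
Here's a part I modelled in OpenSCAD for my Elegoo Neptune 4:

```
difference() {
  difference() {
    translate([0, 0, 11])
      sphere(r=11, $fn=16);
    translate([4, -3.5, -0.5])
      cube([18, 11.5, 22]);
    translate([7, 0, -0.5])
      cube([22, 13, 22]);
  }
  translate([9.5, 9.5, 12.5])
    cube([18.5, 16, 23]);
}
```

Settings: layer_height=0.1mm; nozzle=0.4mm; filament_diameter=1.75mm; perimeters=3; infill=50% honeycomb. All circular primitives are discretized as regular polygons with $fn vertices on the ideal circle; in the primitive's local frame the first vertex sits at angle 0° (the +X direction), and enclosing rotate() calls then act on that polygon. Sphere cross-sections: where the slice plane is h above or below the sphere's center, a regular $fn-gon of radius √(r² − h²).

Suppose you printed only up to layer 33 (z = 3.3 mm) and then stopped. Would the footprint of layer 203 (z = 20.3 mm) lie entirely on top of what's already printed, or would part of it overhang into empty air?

entirely on top

Compare the two slices. At z = 3.3: the r=11 sphere slices to a regular 16-gon of circumradius 7.856 (√(r²−h²) with h=7.7 from center) (area = (16/2)·7.856²·sin(360°/16) = 188.92 mm²); the cube at (4, -3.5) (footprint 18×11.5) is included at this height (area 207.00 mm²); the cube at (7, 0) (footprint 22×13) is included at this height (area 286.00 mm²); After the difference (first − rest): starting from the r=11 sphere (188.92 mm²), the 18×11.5 cube at (4, -3.5) partially overlaps it — only the 29.85 mm² overlap (of its 207.00 mm²) is removed, clipping the outline; the 22×13 cube at (7, 0) misses the remaining region (no effect) — area = 159.07 mm²; the cube at (9.5, 9.5) is not intersected at this z (z outside [12.5, 35.5]); Subtracting the remaining from the first: none of the subtracted shapes is present at this height, so the result so far is unchanged — area = 159.07 mm². At z = 20.3: the r=11 sphere contributes a regular 16-gon of circumradius √(11²−9.3²) = 5.875 (area = (16/2)·5.875²·sin(360°/16) = 105.65 mm²); the 18×11.5 cube at (4, -3.5) contributes its full rectangle (area 207.00 mm²); the cube at (7, 0) (footprint 22×13) is included at this height (area 286.00 mm²); Taking the first minus the rest: starting from the r=11 sphere (105.65 mm²), the 18×11.5 cube at (4, -3.5) partially overlaps it — only the 10.20 mm² overlap (of its 207.00 mm²) is removed, clipping the outline; the 22×13 cube at (7, 0) misses the remaining region (no effect) — area = 95.45 mm²; the cube at (9.5, 9.5) (footprint 18.5×16) is included at this height (area 296.00 mm²); After the difference (first − rest): starting from that combined region (95.45 mm²), the 18.5×16 cube at (9.5, 9.5) misses the remaining region (no effect) — area = 95.45 mm². Checking containment: the cross-section at z = 20.3 is a subset of the cross-section at z = 3.3.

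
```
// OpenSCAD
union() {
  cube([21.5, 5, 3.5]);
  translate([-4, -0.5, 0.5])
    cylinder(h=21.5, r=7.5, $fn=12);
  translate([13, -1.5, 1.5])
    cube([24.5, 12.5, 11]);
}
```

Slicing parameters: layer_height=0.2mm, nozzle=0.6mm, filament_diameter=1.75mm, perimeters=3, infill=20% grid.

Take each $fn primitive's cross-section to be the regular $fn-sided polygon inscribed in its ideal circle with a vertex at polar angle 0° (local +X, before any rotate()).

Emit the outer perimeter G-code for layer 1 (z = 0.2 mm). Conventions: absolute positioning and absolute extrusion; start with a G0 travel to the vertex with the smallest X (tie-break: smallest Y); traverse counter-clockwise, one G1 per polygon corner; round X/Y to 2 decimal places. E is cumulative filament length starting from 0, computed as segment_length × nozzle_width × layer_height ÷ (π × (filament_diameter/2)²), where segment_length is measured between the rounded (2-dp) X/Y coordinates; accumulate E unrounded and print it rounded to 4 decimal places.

At z = 0.2 mm: the 21.5×5 cube contributes its full rectangle; the cylinder at (-4, -0.5) does not reach this height (z outside [0.5, 22]); the cube at (13, -1.5) is absent (z outside [1.5, 12.5]); Taking the union: only the 21.5×5 cube is present, so the union is just that shape — 1 connected region. The outline is a single polygon with 4 vertices. Extrusion per mm of travel: 0.6 × 0.2 / (π × 0.875²) = 0.049890. Accumulating E over each segment gives final E = 2.6442.

G0 X0.00 Y0.00 Z0.20
G1 X21.50 Y0.00 E1.0726
G1 X21.50 Y5.00 E1.3221
G1 X0.00 Y5.00 E2.3947
G1 X0.00 Y0.00 E2.6442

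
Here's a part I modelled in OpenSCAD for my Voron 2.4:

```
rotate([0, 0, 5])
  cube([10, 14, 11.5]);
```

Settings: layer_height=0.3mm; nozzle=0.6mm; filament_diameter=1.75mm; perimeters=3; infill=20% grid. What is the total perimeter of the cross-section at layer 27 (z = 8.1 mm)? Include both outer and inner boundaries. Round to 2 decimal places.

At z = 8.1 mm: the 10×14 cube contributes its full rectangle (perimeter 48.00 mm); (rotated 5° about Z; rotation is an isometry so areas/perimeters/island counts are preserved). Overall, the cross-section is a single solid region. Total boundary length (outer) = 48.00 mm.

48.00 mm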